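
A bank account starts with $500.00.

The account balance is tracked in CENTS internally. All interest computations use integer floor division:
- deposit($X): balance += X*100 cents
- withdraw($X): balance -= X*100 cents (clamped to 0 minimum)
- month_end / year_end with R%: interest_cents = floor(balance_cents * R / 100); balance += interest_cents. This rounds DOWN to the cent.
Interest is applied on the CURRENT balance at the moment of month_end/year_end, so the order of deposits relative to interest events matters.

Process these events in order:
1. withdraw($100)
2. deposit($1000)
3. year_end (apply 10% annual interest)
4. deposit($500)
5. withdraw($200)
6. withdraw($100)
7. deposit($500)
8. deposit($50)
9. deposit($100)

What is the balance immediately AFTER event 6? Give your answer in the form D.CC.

After 1 (withdraw($100)): balance=$400.00 total_interest=$0.00
After 2 (deposit($1000)): balance=$1400.00 total_interest=$0.00
After 3 (year_end (apply 10% annual interest)): balance=$1540.00 total_interest=$140.00
After 4 (deposit($500)): balance=$2040.00 total_interest=$140.00
After 5 (withdraw($200)): balance=$1840.00 total_interest=$140.00
After 6 (withdraw($100)): balance=$1740.00 total_interest=$140.00

Answer: 1740.00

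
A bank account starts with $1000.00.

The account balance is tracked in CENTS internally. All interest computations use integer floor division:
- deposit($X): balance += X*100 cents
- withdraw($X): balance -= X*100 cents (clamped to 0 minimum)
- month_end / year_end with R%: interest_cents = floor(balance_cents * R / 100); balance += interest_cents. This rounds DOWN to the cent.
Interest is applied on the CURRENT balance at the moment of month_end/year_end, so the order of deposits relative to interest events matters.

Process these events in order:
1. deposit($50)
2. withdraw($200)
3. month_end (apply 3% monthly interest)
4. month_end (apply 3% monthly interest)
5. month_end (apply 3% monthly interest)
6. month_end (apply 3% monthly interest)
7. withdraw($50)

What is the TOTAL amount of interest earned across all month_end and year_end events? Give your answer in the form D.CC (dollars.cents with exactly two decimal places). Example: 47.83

After 1 (deposit($50)): balance=$1050.00 total_interest=$0.00
After 2 (withdraw($200)): balance=$850.00 total_interest=$0.00
After 3 (month_end (apply 3% monthly interest)): balance=$875.50 total_interest=$25.50
After 4 (month_end (apply 3% monthly interest)): balance=$901.76 total_interest=$51.76
After 5 (month_end (apply 3% monthly interest)): balance=$928.81 total_interest=$78.81
After 6 (month_end (apply 3% monthly interest)): balance=$956.67 total_interest=$106.67
After 7 (withdraw($50)): balance=$906.67 total_interest=$106.67

Answer: 106.67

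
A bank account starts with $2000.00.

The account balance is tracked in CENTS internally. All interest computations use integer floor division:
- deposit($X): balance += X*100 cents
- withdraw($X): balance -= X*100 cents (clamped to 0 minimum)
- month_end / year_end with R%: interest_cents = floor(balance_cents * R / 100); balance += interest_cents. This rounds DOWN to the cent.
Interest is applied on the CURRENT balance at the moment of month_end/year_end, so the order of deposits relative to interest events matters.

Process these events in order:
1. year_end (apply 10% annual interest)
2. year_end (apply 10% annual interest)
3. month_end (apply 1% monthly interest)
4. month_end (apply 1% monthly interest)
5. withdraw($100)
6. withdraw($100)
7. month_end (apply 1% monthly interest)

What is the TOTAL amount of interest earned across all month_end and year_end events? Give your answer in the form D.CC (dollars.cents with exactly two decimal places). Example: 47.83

After 1 (year_end (apply 10% annual interest)): balance=$2200.00 total_interest=$200.00
After 2 (year_end (apply 10% annual interest)): balance=$2420.00 total_interest=$420.00
After 3 (month_end (apply 1% monthly interest)): balance=$2444.20 total_interest=$444.20
After 4 (month_end (apply 1% monthly interest)): balance=$2468.64 total_interest=$468.64
After 5 (withdraw($100)): balance=$2368.64 total_interest=$468.64
After 6 (withdraw($100)): balance=$2268.64 total_interest=$468.64
After 7 (month_end (apply 1% monthly interest)): balance=$2291.32 total_interest=$491.32

Answer: 491.32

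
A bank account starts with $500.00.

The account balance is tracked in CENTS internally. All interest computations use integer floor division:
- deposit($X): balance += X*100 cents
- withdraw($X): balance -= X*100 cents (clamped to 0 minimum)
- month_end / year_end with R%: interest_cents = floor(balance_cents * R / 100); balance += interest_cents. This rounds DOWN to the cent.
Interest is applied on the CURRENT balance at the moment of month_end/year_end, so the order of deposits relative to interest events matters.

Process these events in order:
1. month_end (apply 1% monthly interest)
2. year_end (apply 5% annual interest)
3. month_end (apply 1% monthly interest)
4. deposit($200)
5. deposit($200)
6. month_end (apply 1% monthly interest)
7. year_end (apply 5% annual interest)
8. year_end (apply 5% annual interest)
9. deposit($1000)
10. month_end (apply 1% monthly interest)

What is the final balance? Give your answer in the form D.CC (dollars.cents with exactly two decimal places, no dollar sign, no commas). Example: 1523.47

Answer: 2062.15

Derivation:
After 1 (month_end (apply 1% monthly interest)): balance=$505.00 total_interest=$5.00
After 2 (year_end (apply 5% annual interest)): balance=$530.25 total_interest=$30.25
After 3 (month_end (apply 1% monthly interest)): balance=$535.55 total_interest=$35.55
After 4 (deposit($200)): balance=$735.55 total_interest=$35.55
After 5 (deposit($200)): balance=$935.55 total_interest=$35.55
After 6 (month_end (apply 1% monthly interest)): balance=$944.90 total_interest=$44.90
After 7 (year_end (apply 5% annual interest)): balance=$992.14 total_interest=$92.14
After 8 (year_end (apply 5% annual interest)): balance=$1041.74 total_interest=$141.74
After 9 (deposit($1000)): balance=$2041.74 total_interest=$141.74
After 10 (month_end (apply 1% monthly interest)): balance=$2062.15 total_interest=$162.15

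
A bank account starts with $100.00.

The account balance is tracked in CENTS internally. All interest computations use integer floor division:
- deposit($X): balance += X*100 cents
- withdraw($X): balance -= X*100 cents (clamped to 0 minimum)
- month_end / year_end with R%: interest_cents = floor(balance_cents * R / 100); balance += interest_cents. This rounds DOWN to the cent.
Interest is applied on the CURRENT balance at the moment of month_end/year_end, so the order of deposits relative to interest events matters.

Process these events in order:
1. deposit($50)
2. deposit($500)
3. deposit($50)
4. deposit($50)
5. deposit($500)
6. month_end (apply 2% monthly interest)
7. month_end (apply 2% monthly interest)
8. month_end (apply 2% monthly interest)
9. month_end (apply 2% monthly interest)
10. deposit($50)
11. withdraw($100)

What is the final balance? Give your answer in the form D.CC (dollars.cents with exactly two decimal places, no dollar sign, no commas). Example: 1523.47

Answer: 1303.04

Derivation:
After 1 (deposit($50)): balance=$150.00 total_interest=$0.00
After 2 (deposit($500)): balance=$650.00 total_interest=$0.00
After 3 (deposit($50)): balance=$700.00 total_interest=$0.00
After 4 (deposit($50)): balance=$750.00 total_interest=$0.00
After 5 (deposit($500)): balance=$1250.00 total_interest=$0.00
After 6 (month_end (apply 2% monthly interest)): balance=$1275.00 total_interest=$25.00
After 7 (month_end (apply 2% monthly interest)): balance=$1300.50 total_interest=$50.50
After 8 (month_end (apply 2% monthly interest)): balance=$1326.51 total_interest=$76.51
After 9 (month_end (apply 2% monthly interest)): balance=$1353.04 total_interest=$103.04
After 10 (deposit($50)): balance=$1403.04 total_interest=$103.04
After 11 (withdraw($100)): balance=$1303.04 total_interest=$103.04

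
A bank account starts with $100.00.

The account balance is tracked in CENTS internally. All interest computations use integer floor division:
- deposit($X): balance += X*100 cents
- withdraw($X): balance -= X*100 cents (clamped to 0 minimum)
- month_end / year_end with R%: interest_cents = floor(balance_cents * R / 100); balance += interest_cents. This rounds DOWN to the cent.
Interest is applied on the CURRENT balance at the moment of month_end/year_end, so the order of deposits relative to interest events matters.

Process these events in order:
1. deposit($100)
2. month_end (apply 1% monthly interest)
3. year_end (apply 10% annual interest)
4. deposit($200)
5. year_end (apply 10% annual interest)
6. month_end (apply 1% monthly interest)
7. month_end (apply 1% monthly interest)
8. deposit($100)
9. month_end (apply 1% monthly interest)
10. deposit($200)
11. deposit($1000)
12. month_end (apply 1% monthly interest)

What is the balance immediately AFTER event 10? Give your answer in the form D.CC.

After 1 (deposit($100)): balance=$200.00 total_interest=$0.00
After 2 (month_end (apply 1% monthly interest)): balance=$202.00 total_interest=$2.00
After 3 (year_end (apply 10% annual interest)): balance=$222.20 total_interest=$22.20
After 4 (deposit($200)): balance=$422.20 total_interest=$22.20
After 5 (year_end (apply 10% annual interest)): balance=$464.42 total_interest=$64.42
After 6 (month_end (apply 1% monthly interest)): balance=$469.06 total_interest=$69.06
After 7 (month_end (apply 1% monthly interest)): balance=$473.75 total_interest=$73.75
After 8 (deposit($100)): balance=$573.75 total_interest=$73.75
After 9 (month_end (apply 1% monthly interest)): balance=$579.48 total_interest=$79.48
After 10 (deposit($200)): balance=$779.48 total_interest=$79.48

Answer: 779.48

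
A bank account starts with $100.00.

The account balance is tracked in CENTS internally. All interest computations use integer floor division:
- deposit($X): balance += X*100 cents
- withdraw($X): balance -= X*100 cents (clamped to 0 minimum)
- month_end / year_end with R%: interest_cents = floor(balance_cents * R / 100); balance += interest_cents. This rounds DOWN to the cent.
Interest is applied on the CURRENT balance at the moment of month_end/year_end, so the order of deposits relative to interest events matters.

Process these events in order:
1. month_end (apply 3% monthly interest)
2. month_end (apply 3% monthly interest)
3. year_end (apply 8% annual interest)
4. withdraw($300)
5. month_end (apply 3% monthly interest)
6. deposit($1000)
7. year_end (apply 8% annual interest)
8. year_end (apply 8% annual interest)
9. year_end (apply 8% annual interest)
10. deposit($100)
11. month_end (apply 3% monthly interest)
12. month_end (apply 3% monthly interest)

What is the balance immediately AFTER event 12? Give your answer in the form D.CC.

Answer: 1442.51

Derivation:
After 1 (month_end (apply 3% monthly interest)): balance=$103.00 total_interest=$3.00
After 2 (month_end (apply 3% monthly interest)): balance=$106.09 total_interest=$6.09
After 3 (year_end (apply 8% annual interest)): balance=$114.57 total_interest=$14.57
After 4 (withdraw($300)): balance=$0.00 total_interest=$14.57
After 5 (month_end (apply 3% monthly interest)): balance=$0.00 total_interest=$14.57
After 6 (deposit($1000)): balance=$1000.00 total_interest=$14.57
After 7 (year_end (apply 8% annual interest)): balance=$1080.00 total_interest=$94.57
After 8 (year_end (apply 8% annual interest)): balance=$1166.40 total_interest=$180.97
After 9 (year_end (apply 8% annual interest)): balance=$1259.71 total_interest=$274.28
After 10 (deposit($100)): balance=$1359.71 total_interest=$274.28
After 11 (month_end (apply 3% monthly interest)): balance=$1400.50 total_interest=$315.07
After 12 (month_end (apply 3% monthly interest)): balance=$1442.51 total_interest=$357.08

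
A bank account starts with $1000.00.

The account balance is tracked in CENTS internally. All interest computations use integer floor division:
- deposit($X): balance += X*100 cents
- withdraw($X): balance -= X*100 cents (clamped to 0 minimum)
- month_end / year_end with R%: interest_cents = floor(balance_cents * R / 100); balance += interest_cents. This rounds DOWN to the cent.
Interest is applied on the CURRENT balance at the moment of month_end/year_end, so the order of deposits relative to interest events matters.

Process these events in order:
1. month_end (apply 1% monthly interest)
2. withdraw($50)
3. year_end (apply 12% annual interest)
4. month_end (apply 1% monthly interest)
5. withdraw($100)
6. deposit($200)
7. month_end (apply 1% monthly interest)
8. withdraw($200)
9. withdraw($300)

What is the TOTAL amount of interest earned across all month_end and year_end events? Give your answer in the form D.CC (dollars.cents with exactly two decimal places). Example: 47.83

Answer: 147.80

Derivation:
After 1 (month_end (apply 1% monthly interest)): balance=$1010.00 total_interest=$10.00
After 2 (withdraw($50)): balance=$960.00 total_interest=$10.00
After 3 (year_end (apply 12% annual interest)): balance=$1075.20 total_interest=$125.20
After 4 (month_end (apply 1% monthly interest)): balance=$1085.95 total_interest=$135.95
After 5 (withdraw($100)): balance=$985.95 total_interest=$135.95
After 6 (deposit($200)): balance=$1185.95 total_interest=$135.95
After 7 (month_end (apply 1% monthly interest)): balance=$1197.80 total_interest=$147.80
After 8 (withdraw($200)): balance=$997.80 total_interest=$147.80
After 9 (withdraw($300)): balance=$697.80 total_interest=$147.80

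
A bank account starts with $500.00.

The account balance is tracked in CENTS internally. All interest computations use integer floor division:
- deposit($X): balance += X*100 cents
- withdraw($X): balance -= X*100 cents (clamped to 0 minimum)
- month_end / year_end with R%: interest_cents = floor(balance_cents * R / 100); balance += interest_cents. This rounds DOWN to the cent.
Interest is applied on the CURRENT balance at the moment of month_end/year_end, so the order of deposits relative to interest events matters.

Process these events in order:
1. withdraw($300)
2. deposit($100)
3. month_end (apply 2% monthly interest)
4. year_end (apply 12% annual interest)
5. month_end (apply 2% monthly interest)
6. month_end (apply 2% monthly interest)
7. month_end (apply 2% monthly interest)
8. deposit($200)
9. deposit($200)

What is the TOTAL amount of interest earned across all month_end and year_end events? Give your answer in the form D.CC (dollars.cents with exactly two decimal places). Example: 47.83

Answer: 63.69

Derivation:
After 1 (withdraw($300)): balance=$200.00 total_interest=$0.00
After 2 (deposit($100)): balance=$300.00 total_interest=$0.00
After 3 (month_end (apply 2% monthly interest)): balance=$306.00 total_interest=$6.00
After 4 (year_end (apply 12% annual interest)): balance=$342.72 total_interest=$42.72
After 5 (month_end (apply 2% monthly interest)): balance=$349.57 total_interest=$49.57
After 6 (month_end (apply 2% monthly interest)): balance=$356.56 total_interest=$56.56
After 7 (month_end (apply 2% monthly interest)): balance=$363.69 total_interest=$63.69
After 8 (deposit($200)): balance=$563.69 total_interest=$63.69
After 9 (deposit($200)): balance=$763.69 total_interest=$63.69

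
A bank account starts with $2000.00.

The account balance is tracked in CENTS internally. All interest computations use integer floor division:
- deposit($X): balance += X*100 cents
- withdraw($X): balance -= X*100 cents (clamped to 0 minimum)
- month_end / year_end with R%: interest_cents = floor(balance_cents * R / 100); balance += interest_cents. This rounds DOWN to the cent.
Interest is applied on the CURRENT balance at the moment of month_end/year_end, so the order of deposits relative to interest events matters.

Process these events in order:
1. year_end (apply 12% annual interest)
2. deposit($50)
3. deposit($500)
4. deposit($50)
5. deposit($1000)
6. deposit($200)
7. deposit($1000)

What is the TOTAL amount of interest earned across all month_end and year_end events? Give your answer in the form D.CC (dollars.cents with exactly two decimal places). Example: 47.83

After 1 (year_end (apply 12% annual interest)): balance=$2240.00 total_interest=$240.00
After 2 (deposit($50)): balance=$2290.00 total_interest=$240.00
After 3 (deposit($500)): balance=$2790.00 total_interest=$240.00
After 4 (deposit($50)): balance=$2840.00 total_interest=$240.00
After 5 (deposit($1000)): balance=$3840.00 total_interest=$240.00
After 6 (deposit($200)): balance=$4040.00 total_interest=$240.00
After 7 (deposit($1000)): balance=$5040.00 total_interest=$240.00

Answer: 240.00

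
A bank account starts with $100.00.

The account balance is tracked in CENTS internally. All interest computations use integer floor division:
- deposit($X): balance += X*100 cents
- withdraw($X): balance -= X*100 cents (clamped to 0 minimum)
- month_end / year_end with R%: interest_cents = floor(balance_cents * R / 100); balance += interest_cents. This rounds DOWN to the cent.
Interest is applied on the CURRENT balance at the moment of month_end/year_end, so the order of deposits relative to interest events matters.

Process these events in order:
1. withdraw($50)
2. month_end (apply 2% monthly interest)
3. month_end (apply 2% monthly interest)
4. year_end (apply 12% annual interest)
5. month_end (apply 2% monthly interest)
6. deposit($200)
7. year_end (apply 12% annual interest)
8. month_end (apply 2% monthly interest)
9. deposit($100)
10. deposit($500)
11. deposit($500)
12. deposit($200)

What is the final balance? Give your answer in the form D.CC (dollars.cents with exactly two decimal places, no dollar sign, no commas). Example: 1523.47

Answer: 1596.36

Derivation:
After 1 (withdraw($50)): balance=$50.00 total_interest=$0.00
After 2 (month_end (apply 2% monthly interest)): balance=$51.00 total_interest=$1.00
After 3 (month_end (apply 2% monthly interest)): balance=$52.02 total_interest=$2.02
After 4 (year_end (apply 12% annual interest)): balance=$58.26 total_interest=$8.26
After 5 (month_end (apply 2% monthly interest)): balance=$59.42 total_interest=$9.42
After 6 (deposit($200)): balance=$259.42 total_interest=$9.42
After 7 (year_end (apply 12% annual interest)): balance=$290.55 total_interest=$40.55
After 8 (month_end (apply 2% monthly interest)): balance=$296.36 total_interest=$46.36
After 9 (deposit($100)): balance=$396.36 total_interest=$46.36
After 10 (deposit($500)): balance=$896.36 total_interest=$46.36
After 11 (deposit($500)): balance=$1396.36 total_interest=$46.36
After 12 (deposit($200)): balance=$1596.36 total_interest=$46.36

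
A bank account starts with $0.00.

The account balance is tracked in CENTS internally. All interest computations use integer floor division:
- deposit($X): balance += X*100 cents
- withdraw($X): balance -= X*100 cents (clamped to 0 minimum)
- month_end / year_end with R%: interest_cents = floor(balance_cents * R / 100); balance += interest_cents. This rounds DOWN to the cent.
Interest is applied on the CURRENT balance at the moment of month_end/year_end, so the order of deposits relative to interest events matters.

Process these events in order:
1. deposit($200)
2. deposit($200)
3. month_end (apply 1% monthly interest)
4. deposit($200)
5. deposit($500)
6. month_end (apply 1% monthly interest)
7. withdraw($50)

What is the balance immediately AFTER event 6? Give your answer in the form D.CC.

Answer: 1115.04

Derivation:
After 1 (deposit($200)): balance=$200.00 total_interest=$0.00
After 2 (deposit($200)): balance=$400.00 total_interest=$0.00
After 3 (month_end (apply 1% monthly interest)): balance=$404.00 total_interest=$4.00
After 4 (deposit($200)): balance=$604.00 total_interest=$4.00
After 5 (deposit($500)): balance=$1104.00 total_interest=$4.00
After 6 (month_end (apply 1% monthly interest)): balance=$1115.04 total_interest=$15.04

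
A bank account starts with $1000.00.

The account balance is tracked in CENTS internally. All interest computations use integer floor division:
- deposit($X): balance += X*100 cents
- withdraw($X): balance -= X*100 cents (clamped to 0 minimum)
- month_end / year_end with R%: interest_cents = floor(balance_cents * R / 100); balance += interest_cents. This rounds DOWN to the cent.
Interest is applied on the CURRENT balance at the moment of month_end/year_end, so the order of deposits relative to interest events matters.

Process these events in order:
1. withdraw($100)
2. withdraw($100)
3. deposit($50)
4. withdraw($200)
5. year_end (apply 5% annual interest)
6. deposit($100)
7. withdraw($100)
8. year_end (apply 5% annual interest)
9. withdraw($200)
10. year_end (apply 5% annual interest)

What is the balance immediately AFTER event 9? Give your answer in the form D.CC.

Answer: 516.62

Derivation:
After 1 (withdraw($100)): balance=$900.00 total_interest=$0.00
After 2 (withdraw($100)): balance=$800.00 total_interest=$0.00
After 3 (deposit($50)): balance=$850.00 total_interest=$0.00
After 4 (withdraw($200)): balance=$650.00 total_interest=$0.00
After 5 (year_end (apply 5% annual interest)): balance=$682.50 total_interest=$32.50
After 6 (deposit($100)): balance=$782.50 total_interest=$32.50
After 7 (withdraw($100)): balance=$682.50 total_interest=$32.50
After 8 (year_end (apply 5% annual interest)): balance=$716.62 total_interest=$66.62
After 9 (withdraw($200)): balance=$516.62 total_interest=$66.62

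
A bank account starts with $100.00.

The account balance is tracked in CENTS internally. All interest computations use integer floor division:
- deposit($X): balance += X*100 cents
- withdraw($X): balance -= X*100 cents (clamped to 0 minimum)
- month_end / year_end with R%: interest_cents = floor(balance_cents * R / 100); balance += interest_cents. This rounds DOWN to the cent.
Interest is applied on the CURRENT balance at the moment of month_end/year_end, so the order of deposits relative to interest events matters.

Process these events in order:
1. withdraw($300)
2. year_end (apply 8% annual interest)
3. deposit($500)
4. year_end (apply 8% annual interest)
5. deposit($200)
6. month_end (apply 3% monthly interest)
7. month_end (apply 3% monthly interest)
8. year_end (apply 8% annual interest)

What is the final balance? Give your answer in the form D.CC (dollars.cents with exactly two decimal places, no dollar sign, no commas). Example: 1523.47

Answer: 847.86

Derivation:
After 1 (withdraw($300)): balance=$0.00 total_interest=$0.00
After 2 (year_end (apply 8% annual interest)): balance=$0.00 total_interest=$0.00
After 3 (deposit($500)): balance=$500.00 total_interest=$0.00
After 4 (year_end (apply 8% annual interest)): balance=$540.00 total_interest=$40.00
After 5 (deposit($200)): balance=$740.00 total_interest=$40.00
After 6 (month_end (apply 3% monthly interest)): balance=$762.20 total_interest=$62.20
After 7 (month_end (apply 3% monthly interest)): balance=$785.06 total_interest=$85.06
After 8 (year_end (apply 8% annual interest)): balance=$847.86 total_interest=$147.86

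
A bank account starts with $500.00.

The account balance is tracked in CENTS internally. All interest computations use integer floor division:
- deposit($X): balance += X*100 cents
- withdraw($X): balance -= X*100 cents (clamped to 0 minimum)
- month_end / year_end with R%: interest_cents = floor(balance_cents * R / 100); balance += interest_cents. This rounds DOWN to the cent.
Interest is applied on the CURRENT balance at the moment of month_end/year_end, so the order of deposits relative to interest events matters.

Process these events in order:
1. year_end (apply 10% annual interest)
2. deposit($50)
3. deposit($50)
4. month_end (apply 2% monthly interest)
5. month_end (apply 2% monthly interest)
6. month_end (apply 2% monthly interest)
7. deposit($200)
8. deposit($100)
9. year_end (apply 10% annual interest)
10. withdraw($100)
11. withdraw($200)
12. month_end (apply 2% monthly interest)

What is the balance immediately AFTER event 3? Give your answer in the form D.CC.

Answer: 650.00

Derivation:
After 1 (year_end (apply 10% annual interest)): balance=$550.00 total_interest=$50.00
After 2 (deposit($50)): balance=$600.00 total_interest=$50.00
After 3 (deposit($50)): balance=$650.00 total_interest=$50.00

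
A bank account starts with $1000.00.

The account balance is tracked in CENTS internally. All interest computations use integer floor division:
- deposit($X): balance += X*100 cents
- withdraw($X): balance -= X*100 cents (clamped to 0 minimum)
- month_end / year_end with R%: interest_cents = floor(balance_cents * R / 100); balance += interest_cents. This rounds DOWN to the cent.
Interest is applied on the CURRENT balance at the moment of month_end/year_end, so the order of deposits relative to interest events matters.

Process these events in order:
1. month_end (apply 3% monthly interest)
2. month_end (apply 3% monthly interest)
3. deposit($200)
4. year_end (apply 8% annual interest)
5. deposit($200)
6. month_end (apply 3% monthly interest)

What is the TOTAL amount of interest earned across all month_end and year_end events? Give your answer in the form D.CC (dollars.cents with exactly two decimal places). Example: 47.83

Answer: 208.62

Derivation:
After 1 (month_end (apply 3% monthly interest)): balance=$1030.00 total_interest=$30.00
After 2 (month_end (apply 3% monthly interest)): balance=$1060.90 total_interest=$60.90
After 3 (deposit($200)): balance=$1260.90 total_interest=$60.90
After 4 (year_end (apply 8% annual interest)): balance=$1361.77 total_interest=$161.77
After 5 (deposit($200)): balance=$1561.77 total_interest=$161.77
After 6 (month_end (apply 3% monthly interest)): balance=$1608.62 total_interest=$208.62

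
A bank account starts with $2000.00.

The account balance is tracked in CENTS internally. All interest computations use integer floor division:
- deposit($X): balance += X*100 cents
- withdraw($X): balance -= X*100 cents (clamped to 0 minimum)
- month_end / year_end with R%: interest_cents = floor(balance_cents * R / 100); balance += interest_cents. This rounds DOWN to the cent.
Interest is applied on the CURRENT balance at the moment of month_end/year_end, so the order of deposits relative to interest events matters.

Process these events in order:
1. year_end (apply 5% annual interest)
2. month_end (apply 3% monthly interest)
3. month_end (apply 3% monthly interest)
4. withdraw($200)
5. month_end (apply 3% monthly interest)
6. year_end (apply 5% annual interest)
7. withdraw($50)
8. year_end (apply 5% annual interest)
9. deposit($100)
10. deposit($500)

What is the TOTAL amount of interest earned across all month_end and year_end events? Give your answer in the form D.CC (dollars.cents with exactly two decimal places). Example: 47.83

Answer: 500.30

Derivation:
After 1 (year_end (apply 5% annual interest)): balance=$2100.00 total_interest=$100.00
After 2 (month_end (apply 3% monthly interest)): balance=$2163.00 total_interest=$163.00
After 3 (month_end (apply 3% monthly interest)): balance=$2227.89 total_interest=$227.89
After 4 (withdraw($200)): balance=$2027.89 total_interest=$227.89
After 5 (month_end (apply 3% monthly interest)): balance=$2088.72 total_interest=$288.72
After 6 (year_end (apply 5% annual interest)): balance=$2193.15 total_interest=$393.15
After 7 (withdraw($50)): balance=$2143.15 total_interest=$393.15
After 8 (year_end (apply 5% annual interest)): balance=$2250.30 total_interest=$500.30
After 9 (deposit($100)): balance=$2350.30 total_interest=$500.30
After 10 (deposit($500)): balance=$2850.30 total_interest=$500.30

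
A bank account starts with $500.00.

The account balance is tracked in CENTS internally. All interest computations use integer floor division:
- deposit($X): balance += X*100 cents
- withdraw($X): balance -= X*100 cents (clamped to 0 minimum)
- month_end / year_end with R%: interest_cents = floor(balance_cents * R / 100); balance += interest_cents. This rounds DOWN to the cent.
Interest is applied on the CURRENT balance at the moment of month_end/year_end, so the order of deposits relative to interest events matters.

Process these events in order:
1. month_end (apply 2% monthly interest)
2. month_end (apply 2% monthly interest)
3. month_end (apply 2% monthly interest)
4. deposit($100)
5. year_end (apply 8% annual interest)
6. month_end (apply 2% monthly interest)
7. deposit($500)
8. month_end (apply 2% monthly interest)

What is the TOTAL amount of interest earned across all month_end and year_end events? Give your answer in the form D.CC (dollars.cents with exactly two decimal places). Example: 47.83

Answer: 118.55

Derivation:
After 1 (month_end (apply 2% monthly interest)): balance=$510.00 total_interest=$10.00
After 2 (month_end (apply 2% monthly interest)): balance=$520.20 total_interest=$20.20
After 3 (month_end (apply 2% monthly interest)): balance=$530.60 total_interest=$30.60
After 4 (deposit($100)): balance=$630.60 total_interest=$30.60
After 5 (year_end (apply 8% annual interest)): balance=$681.04 total_interest=$81.04
After 6 (month_end (apply 2% monthly interest)): balance=$694.66 total_interest=$94.66
After 7 (deposit($500)): balance=$1194.66 total_interest=$94.66
After 8 (month_end (apply 2% monthly interest)): balance=$1218.55 total_interest=$118.55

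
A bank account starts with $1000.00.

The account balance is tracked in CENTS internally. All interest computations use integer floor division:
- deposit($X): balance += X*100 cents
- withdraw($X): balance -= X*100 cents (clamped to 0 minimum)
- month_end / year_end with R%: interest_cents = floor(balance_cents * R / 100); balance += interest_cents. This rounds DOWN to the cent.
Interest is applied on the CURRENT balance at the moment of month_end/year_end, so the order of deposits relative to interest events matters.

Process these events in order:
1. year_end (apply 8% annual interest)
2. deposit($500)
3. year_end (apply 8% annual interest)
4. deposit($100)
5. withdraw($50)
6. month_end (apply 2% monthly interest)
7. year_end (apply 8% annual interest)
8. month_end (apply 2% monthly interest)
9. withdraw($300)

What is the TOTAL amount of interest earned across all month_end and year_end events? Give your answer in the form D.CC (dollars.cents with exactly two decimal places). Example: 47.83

Answer: 423.53

Derivation:
After 1 (year_end (apply 8% annual interest)): balance=$1080.00 total_interest=$80.00
After 2 (deposit($500)): balance=$1580.00 total_interest=$80.00
After 3 (year_end (apply 8% annual interest)): balance=$1706.40 total_interest=$206.40
After 4 (deposit($100)): balance=$1806.40 total_interest=$206.40
After 5 (withdraw($50)): balance=$1756.40 total_interest=$206.40
After 6 (month_end (apply 2% monthly interest)): balance=$1791.52 total_interest=$241.52
After 7 (year_end (apply 8% annual interest)): balance=$1934.84 total_interest=$384.84
After 8 (month_end (apply 2% monthly interest)): balance=$1973.53 total_interest=$423.53
After 9 (withdraw($300)): balance=$1673.53 total_interest=$423.53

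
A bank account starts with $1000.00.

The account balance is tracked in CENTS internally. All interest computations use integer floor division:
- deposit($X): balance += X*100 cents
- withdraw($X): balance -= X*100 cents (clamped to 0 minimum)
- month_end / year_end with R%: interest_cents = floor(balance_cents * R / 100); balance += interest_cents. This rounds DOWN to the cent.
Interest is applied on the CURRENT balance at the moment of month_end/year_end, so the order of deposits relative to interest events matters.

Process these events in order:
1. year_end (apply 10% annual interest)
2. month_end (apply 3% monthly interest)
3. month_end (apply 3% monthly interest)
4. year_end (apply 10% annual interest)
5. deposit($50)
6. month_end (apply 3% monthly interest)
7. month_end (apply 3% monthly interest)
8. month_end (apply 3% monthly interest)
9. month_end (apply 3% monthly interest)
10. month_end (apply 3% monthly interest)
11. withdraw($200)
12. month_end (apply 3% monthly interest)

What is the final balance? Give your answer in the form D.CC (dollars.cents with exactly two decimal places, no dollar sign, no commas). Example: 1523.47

Answer: 1386.47

Derivation:
After 1 (year_end (apply 10% annual interest)): balance=$1100.00 total_interest=$100.00
After 2 (month_end (apply 3% monthly interest)): balance=$1133.00 total_interest=$133.00
After 3 (month_end (apply 3% monthly interest)): balance=$1166.99 total_interest=$166.99
After 4 (year_end (apply 10% annual interest)): balance=$1283.68 total_interest=$283.68
After 5 (deposit($50)): balance=$1333.68 total_interest=$283.68
After 6 (month_end (apply 3% monthly interest)): balance=$1373.69 total_interest=$323.69
After 7 (month_end (apply 3% monthly interest)): balance=$1414.90 total_interest=$364.90
After 8 (month_end (apply 3% monthly interest)): balance=$1457.34 total_interest=$407.34
After 9 (month_end (apply 3% monthly interest)): balance=$1501.06 total_interest=$451.06
After 10 (month_end (apply 3% monthly interest)): balance=$1546.09 total_interest=$496.09
After 11 (withdraw($200)): balance=$1346.09 total_interest=$496.09
After 12 (month_end (apply 3% monthly interest)): balance=$1386.47 total_interest=$536.47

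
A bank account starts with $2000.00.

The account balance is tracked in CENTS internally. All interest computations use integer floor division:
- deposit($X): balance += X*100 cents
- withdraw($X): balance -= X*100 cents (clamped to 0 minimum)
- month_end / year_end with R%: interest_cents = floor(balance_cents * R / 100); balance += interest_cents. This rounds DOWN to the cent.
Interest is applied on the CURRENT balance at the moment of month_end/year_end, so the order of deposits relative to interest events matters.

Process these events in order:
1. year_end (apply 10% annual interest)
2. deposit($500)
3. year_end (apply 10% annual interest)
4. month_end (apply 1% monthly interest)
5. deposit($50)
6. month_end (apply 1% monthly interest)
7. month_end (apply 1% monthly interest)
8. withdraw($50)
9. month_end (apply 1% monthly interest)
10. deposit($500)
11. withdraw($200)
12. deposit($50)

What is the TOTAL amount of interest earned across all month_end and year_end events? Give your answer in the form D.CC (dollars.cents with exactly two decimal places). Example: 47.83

After 1 (year_end (apply 10% annual interest)): balance=$2200.00 total_interest=$200.00
After 2 (deposit($500)): balance=$2700.00 total_interest=$200.00
After 3 (year_end (apply 10% annual interest)): balance=$2970.00 total_interest=$470.00
After 4 (month_end (apply 1% monthly interest)): balance=$2999.70 total_interest=$499.70
After 5 (deposit($50)): balance=$3049.70 total_interest=$499.70
After 6 (month_end (apply 1% monthly interest)): balance=$3080.19 total_interest=$530.19
After 7 (month_end (apply 1% monthly interest)): balance=$3110.99 total_interest=$560.99
After 8 (withdraw($50)): balance=$3060.99 total_interest=$560.99
After 9 (month_end (apply 1% monthly interest)): balance=$3091.59 total_interest=$591.59
After 10 (deposit($500)): balance=$3591.59 total_interest=$591.59
After 11 (withdraw($200)): balance=$3391.59 total_interest=$591.59
After 12 (deposit($50)): balance=$3441.59 total_interest=$591.59

Answer: 591.59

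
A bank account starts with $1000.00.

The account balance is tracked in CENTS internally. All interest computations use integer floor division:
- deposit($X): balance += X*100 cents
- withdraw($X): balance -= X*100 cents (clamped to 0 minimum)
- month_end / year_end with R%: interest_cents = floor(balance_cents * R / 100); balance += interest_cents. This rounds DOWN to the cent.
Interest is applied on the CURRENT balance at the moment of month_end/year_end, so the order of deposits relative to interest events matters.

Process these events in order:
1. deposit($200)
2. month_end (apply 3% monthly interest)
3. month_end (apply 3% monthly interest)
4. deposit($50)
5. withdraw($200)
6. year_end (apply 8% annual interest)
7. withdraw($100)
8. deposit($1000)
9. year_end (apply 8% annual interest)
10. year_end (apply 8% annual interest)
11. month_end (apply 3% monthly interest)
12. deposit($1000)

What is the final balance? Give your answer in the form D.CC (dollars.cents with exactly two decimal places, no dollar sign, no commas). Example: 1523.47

After 1 (deposit($200)): balance=$1200.00 total_interest=$0.00
After 2 (month_end (apply 3% monthly interest)): balance=$1236.00 total_interest=$36.00
After 3 (month_end (apply 3% monthly interest)): balance=$1273.08 total_interest=$73.08
After 4 (deposit($50)): balance=$1323.08 total_interest=$73.08
After 5 (withdraw($200)): balance=$1123.08 total_interest=$73.08
After 6 (year_end (apply 8% annual interest)): balance=$1212.92 total_interest=$162.92
After 7 (withdraw($100)): balance=$1112.92 total_interest=$162.92
After 8 (deposit($1000)): balance=$2112.92 total_interest=$162.92
After 9 (year_end (apply 8% annual interest)): balance=$2281.95 total_interest=$331.95
After 10 (year_end (apply 8% annual interest)): balance=$2464.50 total_interest=$514.50
After 11 (month_end (apply 3% monthly interest)): balance=$2538.43 total_interest=$588.43
After 12 (deposit($1000)): balance=$3538.43 total_interest=$588.43

Answer: 3538.43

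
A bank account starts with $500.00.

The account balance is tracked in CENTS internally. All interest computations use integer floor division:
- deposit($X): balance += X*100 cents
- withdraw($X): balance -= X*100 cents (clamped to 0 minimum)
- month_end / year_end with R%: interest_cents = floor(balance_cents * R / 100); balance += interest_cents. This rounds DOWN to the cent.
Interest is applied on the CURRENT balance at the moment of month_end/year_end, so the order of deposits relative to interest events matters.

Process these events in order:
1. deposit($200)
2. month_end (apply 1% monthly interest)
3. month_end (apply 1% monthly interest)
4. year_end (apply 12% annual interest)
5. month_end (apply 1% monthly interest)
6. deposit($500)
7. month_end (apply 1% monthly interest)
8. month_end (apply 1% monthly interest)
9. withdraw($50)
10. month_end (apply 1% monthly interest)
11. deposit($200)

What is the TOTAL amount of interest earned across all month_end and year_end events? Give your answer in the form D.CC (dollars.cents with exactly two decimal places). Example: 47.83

Answer: 146.85

Derivation:
After 1 (deposit($200)): balance=$700.00 total_interest=$0.00
After 2 (month_end (apply 1% monthly interest)): balance=$707.00 total_interest=$7.00
After 3 (month_end (apply 1% monthly interest)): balance=$714.07 total_interest=$14.07
After 4 (year_end (apply 12% annual interest)): balance=$799.75 total_interest=$99.75
After 5 (month_end (apply 1% monthly interest)): balance=$807.74 total_interest=$107.74
After 6 (deposit($500)): balance=$1307.74 total_interest=$107.74
After 7 (month_end (apply 1% monthly interest)): balance=$1320.81 total_interest=$120.81
After 8 (month_end (apply 1% monthly interest)): balance=$1334.01 total_interest=$134.01
After 9 (withdraw($50)): balance=$1284.01 total_interest=$134.01
After 10 (month_end (apply 1% monthly interest)): balance=$1296.85 total_interest=$146.85
After 11 (deposit($200)): balance=$1496.85 total_interest=$146.85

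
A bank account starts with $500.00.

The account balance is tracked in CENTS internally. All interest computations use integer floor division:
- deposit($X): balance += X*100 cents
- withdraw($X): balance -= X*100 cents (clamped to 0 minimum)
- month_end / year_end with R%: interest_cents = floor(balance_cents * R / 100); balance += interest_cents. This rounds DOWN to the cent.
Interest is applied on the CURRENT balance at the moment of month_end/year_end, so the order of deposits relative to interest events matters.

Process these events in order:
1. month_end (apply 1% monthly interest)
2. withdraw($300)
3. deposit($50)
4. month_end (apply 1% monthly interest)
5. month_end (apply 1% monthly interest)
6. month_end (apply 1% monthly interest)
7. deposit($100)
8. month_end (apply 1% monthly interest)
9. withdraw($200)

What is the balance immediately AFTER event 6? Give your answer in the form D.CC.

Answer: 262.72

Derivation:
After 1 (month_end (apply 1% monthly interest)): balance=$505.00 total_interest=$5.00
After 2 (withdraw($300)): balance=$205.00 total_interest=$5.00
After 3 (deposit($50)): balance=$255.00 total_interest=$5.00
After 4 (month_end (apply 1% monthly interest)): balance=$257.55 total_interest=$7.55
After 5 (month_end (apply 1% monthly interest)): balance=$260.12 total_interest=$10.12
After 6 (month_end (apply 1% monthly interest)): balance=$262.72 total_interest=$12.72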